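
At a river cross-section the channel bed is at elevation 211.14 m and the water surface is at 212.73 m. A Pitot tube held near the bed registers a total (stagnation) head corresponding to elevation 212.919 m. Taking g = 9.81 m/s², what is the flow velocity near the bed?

v ≈ 1.93 m/s

Near the bed, under hydrostatic conditions, the piezometric head (z + ψ) equals the free-surface elevation, 212.73 m.
Velocity head = total − piezometric = 212.919 − 212.73 = 0.189 m.
v = √(2g·h_v) = √(2 × 9.81 × 0.189) = 1.93 m/s.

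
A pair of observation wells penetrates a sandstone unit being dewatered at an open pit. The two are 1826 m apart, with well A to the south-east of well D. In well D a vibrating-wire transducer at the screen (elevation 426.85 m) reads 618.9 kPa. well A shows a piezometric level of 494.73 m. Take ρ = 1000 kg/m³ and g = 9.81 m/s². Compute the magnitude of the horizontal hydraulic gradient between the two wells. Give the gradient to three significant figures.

i ≈ 0.00262

Pressure head at well D: ψ = P/(ρg) = 618.9×1000 / (1000 × 9.81) = 63.09 m.
Total head at well D: h = z + ψ = 426.85 + 63.09 = 489.94 m.
Total head at well A: h = 494.73 m (water level in the piezometer is the total head).
Head difference: h(well D) − h(well A) = 489.94 − 494.73 = -4.79 m.
Hydraulic gradient: i = |Δh| / L = 4.79 / 1826 = 0.00262.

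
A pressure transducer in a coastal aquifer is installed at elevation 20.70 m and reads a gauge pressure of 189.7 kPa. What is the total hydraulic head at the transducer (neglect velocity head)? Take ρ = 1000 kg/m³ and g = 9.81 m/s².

ψ = P/(ρg) = 189.7×1000 / (1000 × 9.81) = 19.34 m.
h = z + ψ = 20.70 + 19.34 = 40.04 m.

h ≈ 40.04 m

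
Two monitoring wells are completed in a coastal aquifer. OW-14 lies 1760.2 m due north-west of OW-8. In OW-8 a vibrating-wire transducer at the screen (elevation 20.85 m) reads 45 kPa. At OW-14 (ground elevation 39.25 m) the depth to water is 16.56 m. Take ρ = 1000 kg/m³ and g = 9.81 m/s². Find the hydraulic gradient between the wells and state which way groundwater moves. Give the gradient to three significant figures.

i ≈ 0.00156; groundwater flows toward the north-west

Pressure head at OW-8: ψ = P/(ρg) = 45×1000 / (1000 × 9.81) = 4.59 m.
Total head at OW-8: h = z + ψ = 20.85 + 4.59 = 25.44 m.
Total head at OW-14: h = 39.25 − 16.56 = 22.69 m.
Head difference: h(OW-8) − h(OW-14) = 25.44 − 22.69 = 2.75 m.
Hydraulic gradient: i = |Δh| / L = 2.75 / 1760.2 = 0.00156.
Flow is from higher to lower head: from OW-8 toward OW-14, i.e. toward the north-west.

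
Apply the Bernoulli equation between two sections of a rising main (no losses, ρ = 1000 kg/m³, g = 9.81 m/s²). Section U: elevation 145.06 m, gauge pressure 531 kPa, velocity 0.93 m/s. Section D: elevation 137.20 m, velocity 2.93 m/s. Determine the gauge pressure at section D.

P₂ ≈ 604 kPa

Pressure head at U: ψ₁ = P₁/(ρg) = 531×1000 / (1000 × 9.81) = 54.13 m.
Velocity heads: v₁²/2g = 0.93²/19.62 = 0.044 m; v₂²/2g = 2.93²/19.62 = 0.438 m.
Total head H = z₁ + ψ₁ + v₁²/2g = 145.06 + 54.13 + 0.044 = 199.23 m.
ψ₂ = H − z₂ − v₂²/2g = 199.23 − 137.20 − 0.438 = 61.59 m.
P₂ = ρgψ₂ = 1000 × 9.81 × 61.59 ≈ 604 kPa.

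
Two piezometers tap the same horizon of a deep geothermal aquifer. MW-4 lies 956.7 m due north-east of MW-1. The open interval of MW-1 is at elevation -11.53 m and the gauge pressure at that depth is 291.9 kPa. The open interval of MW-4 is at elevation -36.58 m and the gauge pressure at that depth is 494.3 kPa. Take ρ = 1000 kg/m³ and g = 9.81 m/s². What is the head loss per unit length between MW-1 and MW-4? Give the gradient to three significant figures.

i ≈ 0.00462 m/m

Pressure head at MW-1: ψ = P/(ρg) = 291.9×1000 / (1000 × 9.81) = 29.76 m.
Total head at MW-1: h = z + ψ = -11.53 + 29.76 = 18.23 m.
Pressure head at MW-4: ψ = P/(ρg) = 494.3×1000 / (1000 × 9.81) = 50.39 m.
Total head at MW-4: h = z + ψ = -36.58 + 50.39 = 13.81 m.
Head difference: h(MW-1) − h(MW-4) = 18.23 − 13.81 = 4.42 m.
Hydraulic gradient: i = |Δh| / L = 4.42 / 956.7 = 0.00462.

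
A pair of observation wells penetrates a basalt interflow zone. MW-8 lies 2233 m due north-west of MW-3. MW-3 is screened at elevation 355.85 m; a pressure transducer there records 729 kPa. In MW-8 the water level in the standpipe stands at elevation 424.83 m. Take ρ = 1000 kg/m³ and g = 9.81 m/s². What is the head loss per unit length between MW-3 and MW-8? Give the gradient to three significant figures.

Pressure head at MW-3: ψ = P/(ρg) = 729×1000 / (1000 × 9.81) = 74.31 m.
Total head at MW-3: h = z + ψ = 355.85 + 74.31 = 430.16 m.
Total head at MW-8: h = 424.83 m (water level in the piezometer is the total head).
Head difference: h(MW-3) − h(MW-8) = 430.16 − 424.83 = 5.33 m.
Hydraulic gradient: i = |Δh| / L = 5.33 / 2233 = 0.00239.

i ≈ 0.00239 m/m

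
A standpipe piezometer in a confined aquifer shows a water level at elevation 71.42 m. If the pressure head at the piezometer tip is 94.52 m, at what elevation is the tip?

z ≈ -23.10 m

z = h − ψ = 71.42 − 94.52 = -23.10 m.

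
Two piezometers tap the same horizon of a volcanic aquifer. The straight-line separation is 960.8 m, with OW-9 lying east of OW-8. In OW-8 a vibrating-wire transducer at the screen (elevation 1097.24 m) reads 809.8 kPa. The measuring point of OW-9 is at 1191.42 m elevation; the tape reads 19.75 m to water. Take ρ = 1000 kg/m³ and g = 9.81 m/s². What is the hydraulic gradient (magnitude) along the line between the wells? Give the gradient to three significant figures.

Pressure head at OW-8: ψ = P/(ρg) = 809.8×1000 / (1000 × 9.81) = 82.55 m.
Total head at OW-8: h = z + ψ = 1097.24 + 82.55 = 1179.79 m.
Total head at OW-9: h = 1191.42 − 19.75 = 1171.67 m.
Head difference: h(OW-8) − h(OW-9) = 1179.79 − 1171.67 = 8.12 m.
Hydraulic gradient: i = |Δh| / L = 8.12 / 960.8 = 0.00845.

i ≈ 0.00845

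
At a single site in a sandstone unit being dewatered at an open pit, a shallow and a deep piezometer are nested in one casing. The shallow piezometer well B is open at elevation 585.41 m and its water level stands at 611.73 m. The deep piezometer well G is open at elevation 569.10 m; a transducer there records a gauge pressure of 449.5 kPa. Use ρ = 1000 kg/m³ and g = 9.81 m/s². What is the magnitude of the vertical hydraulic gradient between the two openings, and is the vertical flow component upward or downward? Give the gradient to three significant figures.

|i_v| ≈ 0.196; vertical flow is upward

Total head at well B: h = 611.73 m (water level in the standpipe).
Pressure head at well G: ψ = P/(ρg) = 449.5×1000 / (1000 × 9.81) = 45.82 m.
Total head at well G: h = z + ψ = 569.10 + 45.82 = 614.92 m.
Δh = h(well B) − h(well G) = 611.73 − 614.92 = -3.19 m.
Vertical separation Δz = 585.41 − 569.10 = 16.31 m.
|i_v| = |Δh| / Δz = 3.19 / 16.31 = 0.196.
Head is higher in the deep piezometer, so vertical flow is upward (discharge condition).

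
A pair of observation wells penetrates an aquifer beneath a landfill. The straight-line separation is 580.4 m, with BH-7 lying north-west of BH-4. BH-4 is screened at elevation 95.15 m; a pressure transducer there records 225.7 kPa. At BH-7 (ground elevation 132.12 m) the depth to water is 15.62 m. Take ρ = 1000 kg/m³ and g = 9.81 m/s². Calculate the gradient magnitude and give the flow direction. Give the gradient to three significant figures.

i ≈ 0.00286; groundwater flows toward the north-west

Pressure head at BH-4: ψ = P/(ρg) = 225.7×1000 / (1000 × 9.81) = 23.01 m.
Total head at BH-4: h = z + ψ = 95.15 + 23.01 = 118.16 m.
Total head at BH-7: h = 132.12 − 15.62 = 116.50 m.
Head difference: h(BH-4) − h(BH-7) = 118.16 − 116.50 = 1.66 m.
Hydraulic gradient: i = |Δh| / L = 1.66 / 580.4 = 0.00286.
Flow is from higher to lower head: from BH-4 toward BH-7, i.e. toward the north-west.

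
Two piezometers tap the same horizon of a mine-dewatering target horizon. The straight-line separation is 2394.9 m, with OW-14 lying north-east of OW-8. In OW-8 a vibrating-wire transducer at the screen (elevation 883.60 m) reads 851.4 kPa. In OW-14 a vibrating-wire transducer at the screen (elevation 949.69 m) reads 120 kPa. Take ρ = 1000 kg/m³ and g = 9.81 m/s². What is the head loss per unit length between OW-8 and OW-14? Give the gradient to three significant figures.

i ≈ 0.00354 m/m

Pressure head at OW-8: ψ = P/(ρg) = 851.4×1000 / (1000 × 9.81) = 86.79 m.
Total head at OW-8: h = z + ψ = 883.60 + 86.79 = 970.39 m.
Pressure head at OW-14: ψ = P/(ρg) = 120×1000 / (1000 × 9.81) = 12.23 m.
Total head at OW-14: h = z + ψ = 949.69 + 12.23 = 961.92 m.
Head difference: h(OW-8) − h(OW-14) = 970.39 − 961.92 = 8.47 m.
Hydraulic gradient: i = |Δh| / L = 8.47 / 2394.9 = 0.00354.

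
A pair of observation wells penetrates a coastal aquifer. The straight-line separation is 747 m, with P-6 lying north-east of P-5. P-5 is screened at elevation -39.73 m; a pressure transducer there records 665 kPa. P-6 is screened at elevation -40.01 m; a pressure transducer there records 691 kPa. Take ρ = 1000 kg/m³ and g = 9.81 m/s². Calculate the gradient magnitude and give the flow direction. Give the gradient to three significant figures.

Pressure head at P-5: ψ = P/(ρg) = 665×1000 / (1000 × 9.81) = 67.79 m.
Total head at P-5: h = z + ψ = -39.73 + 67.79 = 28.06 m.
Pressure head at P-6: ψ = P/(ρg) = 691×1000 / (1000 × 9.81) = 70.44 m.
Total head at P-6: h = z + ψ = -40.01 + 70.44 = 30.43 m.
Head difference: h(P-5) − h(P-6) = 28.06 − 30.43 = -2.37 m.
Hydraulic gradient: i = |Δh| / L = 2.37 / 747 = 0.00317.
Flow is from higher to lower head: from P-6 toward P-5, i.e. toward the south-west.

i ≈ 0.00317; groundwater flows toward the south-west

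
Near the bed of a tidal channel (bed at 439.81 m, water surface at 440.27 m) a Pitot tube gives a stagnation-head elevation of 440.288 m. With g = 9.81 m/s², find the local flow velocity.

Near the bed, under hydrostatic conditions, the piezometric head (z + ψ) equals the free-surface elevation, 440.27 m.
Velocity head = total − piezometric = 440.288 − 440.27 = 0.018 m.
v = √(2g·h_v) = √(2 × 9.81 × 0.018) = 0.594 m/s.

v ≈ 0.594 m/s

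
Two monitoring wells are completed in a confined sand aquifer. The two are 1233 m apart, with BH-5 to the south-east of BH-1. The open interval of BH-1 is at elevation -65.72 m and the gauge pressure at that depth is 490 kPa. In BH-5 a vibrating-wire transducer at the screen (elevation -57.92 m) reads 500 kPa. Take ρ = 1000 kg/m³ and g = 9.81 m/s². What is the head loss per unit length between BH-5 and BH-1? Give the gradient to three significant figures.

Pressure head at BH-1: ψ = P/(ρg) = 490×1000 / (1000 × 9.81) = 49.95 m.
Total head at BH-1: h = z + ψ = -65.72 + 49.95 = -15.77 m.
Pressure head at BH-5: ψ = P/(ρg) = 500×1000 / (1000 × 9.81) = 50.97 m.
Total head at BH-5: h = z + ψ = -57.92 + 50.97 = -6.95 m.
Head difference: h(BH-1) − h(BH-5) = -15.77 − (-6.95) = -8.82 m.
Hydraulic gradient: i = |Δh| / L = 8.82 / 1233 = 0.00715.

i ≈ 0.00715 m/m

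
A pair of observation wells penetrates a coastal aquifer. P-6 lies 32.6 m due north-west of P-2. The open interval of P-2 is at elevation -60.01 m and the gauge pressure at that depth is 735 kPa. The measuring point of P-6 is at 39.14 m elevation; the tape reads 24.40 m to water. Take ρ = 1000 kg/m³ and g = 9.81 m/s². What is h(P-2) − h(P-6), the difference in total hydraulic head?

Δh ≈ 0.17 m

Pressure head at P-2: ψ = P/(ρg) = 735×1000 / (1000 × 9.81) = 74.92 m.
Total head at P-2: h = z + ψ = -60.01 + 74.92 = 14.91 m.
Total head at P-6: h = 39.14 − 24.40 = 14.74 m.
Head difference: h(P-2) − h(P-6) = 14.91 − 14.74 = 0.17 m.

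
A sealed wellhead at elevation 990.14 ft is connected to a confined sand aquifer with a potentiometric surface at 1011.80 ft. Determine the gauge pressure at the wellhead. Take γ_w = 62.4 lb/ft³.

P ≈ 9.39 psi

Head above the cap: Δh = 1011.80 − 990.14 = 21.66 ft.
P = γΔh/144 = 62.4 × 21.66 / 144 = 9.39 psi.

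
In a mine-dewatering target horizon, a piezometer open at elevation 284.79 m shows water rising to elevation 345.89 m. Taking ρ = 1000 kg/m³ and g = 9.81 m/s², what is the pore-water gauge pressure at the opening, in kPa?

P ≈ 599 kPa

Pressure head ψ = h − z = 345.89 − 284.79 = 61.10 m.
P = ρgψ = 1000 × 9.81 × 61.10 = 599391 Pa ≈ 599 kPa.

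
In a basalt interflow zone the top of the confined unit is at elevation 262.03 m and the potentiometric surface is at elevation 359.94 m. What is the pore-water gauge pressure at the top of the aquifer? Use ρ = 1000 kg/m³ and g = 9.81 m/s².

P ≈ 960 kPa

Pressure head at the aquifer top: ψ = h − z = 359.94 − 262.03 = 97.91 m.
P = ρgψ = 1000 × 9.81 × 97.91 = 960497 Pa ≈ 960 kPa.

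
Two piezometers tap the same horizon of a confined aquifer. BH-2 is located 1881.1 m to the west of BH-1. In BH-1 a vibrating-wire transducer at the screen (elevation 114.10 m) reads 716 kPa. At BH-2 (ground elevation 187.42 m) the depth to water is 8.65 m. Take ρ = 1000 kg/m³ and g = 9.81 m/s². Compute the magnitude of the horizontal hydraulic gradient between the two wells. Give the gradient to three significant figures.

Pressure head at BH-1: ψ = P/(ρg) = 716×1000 / (1000 × 9.81) = 72.99 m.
Total head at BH-1: h = z + ψ = 114.10 + 72.99 = 187.09 m.
Total head at BH-2: h = 187.42 − 8.65 = 178.77 m.
Head difference: h(BH-1) − h(BH-2) = 187.09 − 178.77 = 8.32 m.
Hydraulic gradient: i = |Δh| / L = 8.32 / 1881.1 = 0.00442.

i ≈ 0.00442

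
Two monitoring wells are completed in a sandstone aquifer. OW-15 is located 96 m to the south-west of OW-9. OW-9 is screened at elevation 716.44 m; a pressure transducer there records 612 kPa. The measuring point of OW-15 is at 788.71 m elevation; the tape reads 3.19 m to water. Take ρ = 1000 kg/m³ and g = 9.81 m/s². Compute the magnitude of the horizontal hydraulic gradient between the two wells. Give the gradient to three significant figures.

i ≈ 0.0697

Pressure head at OW-9: ψ = P/(ρg) = 612×1000 / (1000 × 9.81) = 62.39 m.
Total head at OW-9: h = z + ψ = 716.44 + 62.39 = 778.83 m.
Total head at OW-15: h = 788.71 − 3.19 = 785.52 m.
Head difference: h(OW-9) − h(OW-15) = 778.83 − 785.52 = -6.69 m.
Hydraulic gradient: i = |Δh| / L = 6.69 / 96 = 0.0697.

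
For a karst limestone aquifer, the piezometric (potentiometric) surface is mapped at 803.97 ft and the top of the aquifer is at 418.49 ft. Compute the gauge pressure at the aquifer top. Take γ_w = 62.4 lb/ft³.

Pressure head at the aquifer top: ψ = h − z = 803.97 − 418.49 = 385.48 ft.
P = γψ/144 = 62.4 × 385.48 / 144 = 167 psi.

P ≈ 167 psi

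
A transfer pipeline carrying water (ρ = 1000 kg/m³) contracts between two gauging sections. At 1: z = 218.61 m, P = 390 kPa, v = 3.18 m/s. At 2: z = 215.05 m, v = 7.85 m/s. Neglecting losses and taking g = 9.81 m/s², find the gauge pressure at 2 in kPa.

P₂ ≈ 399 kPa

Pressure head at 1: ψ₁ = P₁/(ρg) = 390×1000 / (1000 × 9.81) = 39.76 m.
Velocity heads: v₁²/2g = 3.18²/19.62 = 0.515 m; v₂²/2g = 7.85²/19.62 = 3.141 m.
Total head H = z₁ + ψ₁ + v₁²/2g = 218.61 + 39.76 + 0.515 = 258.88 m.
ψ₂ = H − z₂ − v₂²/2g = 258.88 − 215.05 − 3.141 = 40.69 m.
P₂ = ρgψ₂ = 1000 × 9.81 × 40.69 ≈ 399 kPa.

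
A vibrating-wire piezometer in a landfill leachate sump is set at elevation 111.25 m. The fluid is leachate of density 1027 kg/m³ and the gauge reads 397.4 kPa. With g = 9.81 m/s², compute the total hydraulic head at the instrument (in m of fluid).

h ≈ 150.69 m

ψ = P/(ρg) = 397.4×1000 / (1027 × 9.81) = 39.44 m.
h = z + ψ = 111.25 + 39.44 = 150.69 m.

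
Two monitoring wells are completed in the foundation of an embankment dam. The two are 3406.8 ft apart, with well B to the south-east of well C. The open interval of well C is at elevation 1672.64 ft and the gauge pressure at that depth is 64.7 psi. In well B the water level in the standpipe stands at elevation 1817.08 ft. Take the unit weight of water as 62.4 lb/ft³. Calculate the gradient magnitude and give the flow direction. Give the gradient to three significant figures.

i ≈ 0.00143; groundwater flows toward the south-east

Pressure head at well C: ψ = 144·P/γ = 144 × 64.7 / 62.4 = 149.31 ft.
Total head at well C: h = z + ψ = 1672.64 + 149.31 = 1821.95 ft.
Total head at well B: h = 1817.08 ft (water level in the piezometer is the total head).
Head difference: h(well C) − h(well B) = 1821.95 − 1817.08 = 4.87 ft.
Hydraulic gradient: i = |Δh| / L = 4.87 / 3406.8 = 0.00143.
Flow is from higher to lower head: from well C toward well B, i.e. toward the south-east.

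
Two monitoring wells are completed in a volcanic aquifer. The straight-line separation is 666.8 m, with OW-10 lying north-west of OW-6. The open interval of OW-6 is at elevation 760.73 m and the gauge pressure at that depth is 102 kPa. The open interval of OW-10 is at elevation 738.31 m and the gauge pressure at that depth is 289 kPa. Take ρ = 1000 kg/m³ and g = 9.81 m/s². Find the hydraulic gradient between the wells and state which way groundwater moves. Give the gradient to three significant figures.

Pressure head at OW-6: ψ = P/(ρg) = 102×1000 / (1000 × 9.81) = 10.40 m.
Total head at OW-6: h = z + ψ = 760.73 + 10.40 = 771.13 m.
Pressure head at OW-10: ψ = P/(ρg) = 289×1000 / (1000 × 9.81) = 29.46 m.
Total head at OW-10: h = z + ψ = 738.31 + 29.46 = 767.77 m.
Head difference: h(OW-6) − h(OW-10) = 771.13 − 767.77 = 3.36 m.
Hydraulic gradient: i = |Δh| / L = 3.36 / 666.8 = 0.00504.
Flow is from higher to lower head: from OW-6 toward OW-10, i.e. toward the north-west.

i ≈ 0.00504; groundwater flows toward the north-west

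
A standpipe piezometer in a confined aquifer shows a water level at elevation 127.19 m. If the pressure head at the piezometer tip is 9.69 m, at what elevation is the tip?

z ≈ 117.50 m

z = h − ψ = 127.19 − 9.69 = 117.50 m.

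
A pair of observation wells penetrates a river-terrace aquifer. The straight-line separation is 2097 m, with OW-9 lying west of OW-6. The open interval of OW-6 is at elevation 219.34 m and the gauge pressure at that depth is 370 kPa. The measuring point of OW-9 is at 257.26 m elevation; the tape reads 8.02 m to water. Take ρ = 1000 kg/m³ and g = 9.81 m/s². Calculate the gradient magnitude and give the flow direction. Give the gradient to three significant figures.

Pressure head at OW-6: ψ = P/(ρg) = 370×1000 / (1000 × 9.81) = 37.72 m.
Total head at OW-6: h = z + ψ = 219.34 + 37.72 = 257.06 m.
Total head at OW-9: h = 257.26 − 8.02 = 249.24 m.
Head difference: h(OW-6) − h(OW-9) = 257.06 − 249.24 = 7.82 m.
Hydraulic gradient: i = |Δh| / L = 7.82 / 2097 = 0.00373.
Flow is from higher to lower head: from OW-6 toward OW-9, i.e. toward the west.

i ≈ 0.00373; groundwater flows toward the west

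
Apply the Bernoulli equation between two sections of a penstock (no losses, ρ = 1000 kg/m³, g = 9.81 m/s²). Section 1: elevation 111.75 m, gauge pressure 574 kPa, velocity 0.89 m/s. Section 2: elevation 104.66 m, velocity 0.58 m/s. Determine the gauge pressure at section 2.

P₂ ≈ 644 kPa

Pressure head at 1: ψ₁ = P₁/(ρg) = 574×1000 / (1000 × 9.81) = 58.51 m.
Velocity heads: v₁²/2g = 0.89²/19.62 = 0.040 m; v₂²/2g = 0.58²/19.62 = 0.017 m.
Total head H = z₁ + ψ₁ + v₁²/2g = 111.75 + 58.51 + 0.040 = 170.30 m.
ψ₂ = H − z₂ − v₂²/2g = 170.30 − 104.66 − 0.017 = 65.62 m.
P₂ = ρgψ₂ = 1000 × 9.81 × 65.62 ≈ 644 kPa.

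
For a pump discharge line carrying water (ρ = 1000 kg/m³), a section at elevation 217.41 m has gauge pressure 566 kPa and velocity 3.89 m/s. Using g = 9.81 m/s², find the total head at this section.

h ≈ 275.88 m

Pressure head ψ = P/(ρg) = 566×1000 / (1000 × 9.81) = 57.70 m.
Velocity head = v²/(2g) = 3.89² / (2 × 9.81) = 0.771 m.
h = z + ψ + v²/(2g) = 217.41 + 57.70 + 0.771 = 275.88 m.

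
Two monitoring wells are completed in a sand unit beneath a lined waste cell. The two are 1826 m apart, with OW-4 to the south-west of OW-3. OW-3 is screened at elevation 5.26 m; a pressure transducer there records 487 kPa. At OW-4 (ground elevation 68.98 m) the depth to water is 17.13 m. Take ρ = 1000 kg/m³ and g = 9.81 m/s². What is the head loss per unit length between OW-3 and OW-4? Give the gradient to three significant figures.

Pressure head at OW-3: ψ = P/(ρg) = 487×1000 / (1000 × 9.81) = 49.64 m.
Total head at OW-3: h = z + ψ = 5.26 + 49.64 = 54.90 m.
Total head at OW-4: h = 68.98 − 17.13 = 51.85 m.
Head difference: h(OW-3) − h(OW-4) = 54.90 − 51.85 = 3.05 m.
Hydraulic gradient: i = |Δh| / L = 3.05 / 1826 = 0.00167.

i ≈ 0.00167 m/m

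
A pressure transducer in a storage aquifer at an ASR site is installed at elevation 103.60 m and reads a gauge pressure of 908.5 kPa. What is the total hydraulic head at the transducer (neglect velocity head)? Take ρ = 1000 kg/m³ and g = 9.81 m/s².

ψ = P/(ρg) = 908.5×1000 / (1000 × 9.81) = 92.61 m.
h = z + ψ = 103.60 + 92.61 = 196.21 m.

h ≈ 196.21 m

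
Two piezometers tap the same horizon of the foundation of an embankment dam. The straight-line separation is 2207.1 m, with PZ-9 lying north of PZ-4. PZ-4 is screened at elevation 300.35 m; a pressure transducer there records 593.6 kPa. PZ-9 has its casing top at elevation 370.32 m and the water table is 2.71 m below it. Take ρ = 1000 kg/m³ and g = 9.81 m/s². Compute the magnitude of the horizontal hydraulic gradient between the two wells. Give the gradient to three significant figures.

Pressure head at PZ-4: ψ = P/(ρg) = 593.6×1000 / (1000 × 9.81) = 60.51 m.
Total head at PZ-4: h = z + ψ = 300.35 + 60.51 = 360.86 m.
Total head at PZ-9: h = 370.32 − 2.71 = 367.61 m.
Head difference: h(PZ-4) − h(PZ-9) = 360.86 − 367.61 = -6.75 m.
Hydraulic gradient: i = |Δh| / L = 6.75 / 2207.1 = 0.00306.

i ≈ 0.00306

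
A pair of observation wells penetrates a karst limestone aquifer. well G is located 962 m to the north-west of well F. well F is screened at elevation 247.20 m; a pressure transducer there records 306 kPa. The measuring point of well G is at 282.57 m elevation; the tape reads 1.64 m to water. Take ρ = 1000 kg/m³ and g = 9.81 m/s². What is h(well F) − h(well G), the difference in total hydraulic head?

Pressure head at well F: ψ = P/(ρg) = 306×1000 / (1000 × 9.81) = 31.19 m.
Total head at well F: h = z + ψ = 247.20 + 31.19 = 278.39 m.
Total head at well G: h = 282.57 − 1.64 = 280.93 m.
Head difference: h(well F) − h(well G) = 278.39 − 280.93 = -2.54 m.

Δh ≈ -2.54 m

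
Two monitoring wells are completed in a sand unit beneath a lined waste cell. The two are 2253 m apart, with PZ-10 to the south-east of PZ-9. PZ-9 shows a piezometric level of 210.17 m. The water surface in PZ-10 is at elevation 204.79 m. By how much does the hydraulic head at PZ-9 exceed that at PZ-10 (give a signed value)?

Δh ≈ 5.38 m

Total head at PZ-9: h = 210.17 m (water level in the piezometer is the total head).
Total head at PZ-10: h = 204.79 m (water level in the piezometer is the total head).
Head difference: h(PZ-9) − h(PZ-10) = 210.17 − 204.79 = 5.38 m.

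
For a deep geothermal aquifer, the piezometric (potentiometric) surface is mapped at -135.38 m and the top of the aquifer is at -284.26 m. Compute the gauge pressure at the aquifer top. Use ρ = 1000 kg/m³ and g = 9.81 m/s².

P ≈ 1460 kPa

Pressure head at the aquifer top: ψ = h − z = -135.38 − (-284.26) = 148.88 m.
P = ρgψ = 1000 × 9.81 × 148.88 = 1460513 Pa ≈ 1460 kPa.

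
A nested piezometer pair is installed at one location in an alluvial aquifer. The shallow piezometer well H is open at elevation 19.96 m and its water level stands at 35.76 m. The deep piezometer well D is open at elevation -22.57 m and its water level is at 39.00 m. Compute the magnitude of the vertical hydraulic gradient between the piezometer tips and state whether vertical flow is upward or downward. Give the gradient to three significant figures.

|i_v| ≈ 0.0762; vertical flow is upward

Total head at well H: h = 35.76 m (water level in the standpipe).
Total head at well D: h = 39.00 m.
Δh = h(well H) − h(well D) = 35.76 − 39.00 = -3.24 m.
Vertical separation Δz = 19.96 − (-22.57) = 42.53 m.
|i_v| = |Δh| / Δz = 3.24 / 42.53 = 0.0762.
Head is higher in the deep piezometer, so vertical flow is upward (discharge condition).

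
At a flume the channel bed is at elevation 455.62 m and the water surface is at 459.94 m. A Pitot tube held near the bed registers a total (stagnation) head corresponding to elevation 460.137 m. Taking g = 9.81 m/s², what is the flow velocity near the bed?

v ≈ 1.97 m/s

Near the bed, under hydrostatic conditions, the piezometric head (z + ψ) equals the free-surface elevation, 459.94 m.
Velocity head = total − piezometric = 460.137 − 459.94 = 0.197 m.
v = √(2g·h_v) = √(2 × 9.81 × 0.197) = 1.97 m/s.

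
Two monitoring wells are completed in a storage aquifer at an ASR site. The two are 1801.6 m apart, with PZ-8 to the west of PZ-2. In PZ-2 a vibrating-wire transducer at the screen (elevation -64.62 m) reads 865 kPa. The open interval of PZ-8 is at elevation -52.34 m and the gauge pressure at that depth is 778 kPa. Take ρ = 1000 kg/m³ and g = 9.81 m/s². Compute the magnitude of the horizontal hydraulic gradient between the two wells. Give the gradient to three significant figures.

Pressure head at PZ-2: ψ = P/(ρg) = 865×1000 / (1000 × 9.81) = 88.18 m.
Total head at PZ-2: h = z + ψ = -64.62 + 88.18 = 23.56 m.
Pressure head at PZ-8: ψ = P/(ρg) = 778×1000 / (1000 × 9.81) = 79.31 m.
Total head at PZ-8: h = z + ψ = -52.34 + 79.31 = 26.97 m.
Head difference: h(PZ-2) − h(PZ-8) = 23.56 − 26.97 = -3.41 m.
Hydraulic gradient: i = |Δh| / L = 3.41 / 1801.6 = 0.00189.

i ≈ 0.00189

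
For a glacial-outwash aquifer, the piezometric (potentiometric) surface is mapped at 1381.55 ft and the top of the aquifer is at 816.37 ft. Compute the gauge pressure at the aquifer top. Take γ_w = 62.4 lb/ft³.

Pressure head at the aquifer top: ψ = h − z = 1381.55 − 816.37 = 565.18 ft.
P = γψ/144 = 62.4 × 565.18 / 144 = 245 psi.

P ≈ 245 psi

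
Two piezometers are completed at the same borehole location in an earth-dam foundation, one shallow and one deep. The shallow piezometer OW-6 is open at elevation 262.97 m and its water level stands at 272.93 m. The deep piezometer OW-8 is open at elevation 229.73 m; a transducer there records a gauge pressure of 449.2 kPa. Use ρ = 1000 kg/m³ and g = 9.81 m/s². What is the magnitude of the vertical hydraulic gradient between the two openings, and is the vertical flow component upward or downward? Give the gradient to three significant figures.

|i_v| ≈ 0.0779; vertical flow is upward

Total head at OW-6: h = 272.93 m (water level in the standpipe).
Pressure head at OW-8: ψ = P/(ρg) = 449.2×1000 / (1000 × 9.81) = 45.79 m.
Total head at OW-8: h = z + ψ = 229.73 + 45.79 = 275.52 m.
Δh = h(OW-6) − h(OW-8) = 272.93 − 275.52 = -2.59 m.
Vertical separation Δz = 262.97 − 229.73 = 33.24 m.
|i_v| = |Δh| / Δz = 2.59 / 33.24 = 0.0779.
Head is higher in the deep piezometer, so vertical flow is upward (discharge condition).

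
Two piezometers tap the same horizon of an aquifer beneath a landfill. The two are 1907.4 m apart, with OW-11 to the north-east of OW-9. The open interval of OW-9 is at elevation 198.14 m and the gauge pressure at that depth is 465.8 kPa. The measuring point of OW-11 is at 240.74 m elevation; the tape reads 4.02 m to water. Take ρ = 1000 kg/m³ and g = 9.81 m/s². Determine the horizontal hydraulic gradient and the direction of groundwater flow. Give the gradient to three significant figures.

i ≈ 0.00467; groundwater flows toward the north-east

Pressure head at OW-9: ψ = P/(ρg) = 465.8×1000 / (1000 × 9.81) = 47.48 m.
Total head at OW-9: h = z + ψ = 198.14 + 47.48 = 245.62 m.
Total head at OW-11: h = 240.74 − 4.02 = 236.72 m.
Head difference: h(OW-9) − h(OW-11) = 245.62 − 236.72 = 8.90 m.
Hydraulic gradient: i = |Δh| / L = 8.90 / 1907.4 = 0.00467.
Flow is from higher to lower head: from OW-9 toward OW-11, i.e. toward the north-east.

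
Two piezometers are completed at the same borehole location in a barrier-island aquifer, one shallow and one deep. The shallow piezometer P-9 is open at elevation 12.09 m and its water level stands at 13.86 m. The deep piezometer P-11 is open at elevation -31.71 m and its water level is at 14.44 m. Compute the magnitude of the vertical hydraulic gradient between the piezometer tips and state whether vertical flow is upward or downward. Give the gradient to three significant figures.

Total head at P-9: h = 13.86 m (water level in the standpipe).
Total head at P-11: h = 14.44 m.
Δh = h(P-9) − h(P-11) = 13.86 − 14.44 = -0.58 m.
Vertical separation Δz = 12.09 − (-31.71) = 43.80 m.
|i_v| = |Δh| / Δz = 0.58 / 43.80 = 0.0132.
Head is higher in the deep piezometer, so vertical flow is upward (discharge condition).

|i_v| ≈ 0.0132; vertical flow is upward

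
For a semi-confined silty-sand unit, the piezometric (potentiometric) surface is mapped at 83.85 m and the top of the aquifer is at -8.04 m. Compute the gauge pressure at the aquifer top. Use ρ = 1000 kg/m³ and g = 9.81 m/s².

P ≈ 901 kPa

Pressure head at the aquifer top: ψ = h − z = 83.85 − (-8.04) = 91.89 m.
P = ρgψ = 1000 × 9.81 × 91.89 = 901441 Pa ≈ 901 kPa.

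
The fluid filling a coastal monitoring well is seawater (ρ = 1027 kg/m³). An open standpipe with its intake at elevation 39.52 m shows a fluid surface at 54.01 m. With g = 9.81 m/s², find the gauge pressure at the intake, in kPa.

P ≈ 146 kPa

Pressure head ψ = h − z = 54.01 − 39.52 = 14.49 m.
P = ρgψ = 1027 × 9.81 × 14.49 = 145985 Pa ≈ 146 kPa.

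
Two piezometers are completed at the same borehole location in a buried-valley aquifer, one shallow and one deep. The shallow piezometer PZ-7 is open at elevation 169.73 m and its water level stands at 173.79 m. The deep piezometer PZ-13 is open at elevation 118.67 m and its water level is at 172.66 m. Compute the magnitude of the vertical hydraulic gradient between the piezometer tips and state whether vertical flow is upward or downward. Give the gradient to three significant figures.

|i_v| ≈ 0.0221; vertical flow is downward

Total head at PZ-7: h = 173.79 m (water level in the standpipe).
Total head at PZ-13: h = 172.66 m.
Δh = h(PZ-7) − h(PZ-13) = 173.79 − 172.66 = 1.13 m.
Vertical separation Δz = 169.73 − 118.67 = 51.06 m.
|i_v| = |Δh| / Δz = 1.13 / 51.06 = 0.0221.
Head is higher in the shallow piezometer, so vertical flow is downward (recharge condition).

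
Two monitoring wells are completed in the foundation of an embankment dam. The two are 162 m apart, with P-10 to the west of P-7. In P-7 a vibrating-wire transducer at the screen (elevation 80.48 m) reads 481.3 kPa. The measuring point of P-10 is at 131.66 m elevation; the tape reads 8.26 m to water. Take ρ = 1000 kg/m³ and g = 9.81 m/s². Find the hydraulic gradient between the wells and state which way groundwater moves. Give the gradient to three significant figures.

i ≈ 0.0379; groundwater flows toward the west

Pressure head at P-7: ψ = P/(ρg) = 481.3×1000 / (1000 × 9.81) = 49.06 m.
Total head at P-7: h = z + ψ = 80.48 + 49.06 = 129.54 m.
Total head at P-10: h = 131.66 − 8.26 = 123.40 m.
Head difference: h(P-7) − h(P-10) = 129.54 − 123.40 = 6.14 m.
Hydraulic gradient: i = |Δh| / L = 6.14 / 162 = 0.0379.
Flow is from higher to lower head: from P-7 toward P-10, i.e. toward the west.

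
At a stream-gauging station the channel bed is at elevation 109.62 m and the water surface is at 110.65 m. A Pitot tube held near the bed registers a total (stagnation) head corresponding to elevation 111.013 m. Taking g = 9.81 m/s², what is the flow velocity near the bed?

Near the bed, under hydrostatic conditions, the piezometric head (z + ψ) equals the free-surface elevation, 110.65 m.
Velocity head = total − piezometric = 111.013 − 110.65 = 0.363 m.
v = √(2g·h_v) = √(2 × 9.81 × 0.363) = 2.67 m/s.

v ≈ 2.67 m/s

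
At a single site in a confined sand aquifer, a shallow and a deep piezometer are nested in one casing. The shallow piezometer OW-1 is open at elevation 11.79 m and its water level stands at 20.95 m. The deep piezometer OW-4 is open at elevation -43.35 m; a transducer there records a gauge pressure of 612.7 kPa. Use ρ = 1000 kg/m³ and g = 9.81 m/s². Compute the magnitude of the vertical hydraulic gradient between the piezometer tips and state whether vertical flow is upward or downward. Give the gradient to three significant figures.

|i_v| ≈ 0.0334; vertical flow is downward

Total head at OW-1: h = 20.95 m (water level in the standpipe).
Pressure head at OW-4: ψ = P/(ρg) = 612.7×1000 / (1000 × 9.81) = 62.46 m.
Total head at OW-4: h = z + ψ = -43.35 + 62.46 = 19.11 m.
Δh = h(OW-1) − h(OW-4) = 20.95 − 19.11 = 1.84 m.
Vertical separation Δz = 11.79 − (-43.35) = 55.14 m.
|i_v| = |Δh| / Δz = 1.84 / 55.14 = 0.0334.
Head is higher in the shallow piezometer, so vertical flow is downward (recharge condition).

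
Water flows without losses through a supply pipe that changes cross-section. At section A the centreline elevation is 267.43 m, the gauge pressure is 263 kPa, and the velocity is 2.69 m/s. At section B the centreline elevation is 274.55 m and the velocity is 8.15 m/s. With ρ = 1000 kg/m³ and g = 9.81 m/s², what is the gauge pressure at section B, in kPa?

Pressure head at A: ψ₁ = P₁/(ρg) = 263×1000 / (1000 × 9.81) = 26.81 m.
Velocity heads: v₁²/2g = 2.69²/19.62 = 0.369 m; v₂²/2g = 8.15²/19.62 = 3.385 m.
Total head H = z₁ + ψ₁ + v₁²/2g = 267.43 + 26.81 + 0.369 = 294.61 m.
ψ₂ = H − z₂ − v₂²/2g = 294.61 − 274.55 − 3.385 = 16.68 m.
P₂ = ρgψ₂ = 1000 × 9.81 × 16.68 ≈ 164 kPa.

P₂ ≈ 164 kPa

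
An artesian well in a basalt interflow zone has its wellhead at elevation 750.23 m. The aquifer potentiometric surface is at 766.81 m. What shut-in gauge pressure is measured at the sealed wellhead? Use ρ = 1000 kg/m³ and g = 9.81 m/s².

P ≈ 163 kPa

Head above the cap: Δh = 766.81 − 750.23 = 16.58 m.
P = ρgΔh = 1000 × 9.81 × 16.58 = 162650 Pa ≈ 163 kPa.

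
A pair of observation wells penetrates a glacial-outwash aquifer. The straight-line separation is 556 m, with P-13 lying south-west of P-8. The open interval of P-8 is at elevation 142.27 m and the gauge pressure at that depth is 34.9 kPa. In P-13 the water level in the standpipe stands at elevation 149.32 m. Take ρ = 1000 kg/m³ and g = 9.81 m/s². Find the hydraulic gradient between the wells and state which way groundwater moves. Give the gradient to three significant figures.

i ≈ 0.00628; groundwater flows toward the north-east

Pressure head at P-8: ψ = P/(ρg) = 34.9×1000 / (1000 × 9.81) = 3.56 m.
Total head at P-8: h = z + ψ = 142.27 + 3.56 = 145.83 m.
Total head at P-13: h = 149.32 m (water level in the piezometer is the total head).
Head difference: h(P-8) − h(P-13) = 145.83 − 149.32 = -3.49 m.
Hydraulic gradient: i = |Δh| / L = 3.49 / 556 = 0.00628.
Flow is from higher to lower head: from P-13 toward P-8, i.e. toward the north-east.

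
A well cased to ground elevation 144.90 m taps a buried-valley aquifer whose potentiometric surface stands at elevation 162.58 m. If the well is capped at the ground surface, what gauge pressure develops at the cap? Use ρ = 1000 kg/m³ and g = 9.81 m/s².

Head above the cap: Δh = 162.58 − 144.90 = 17.68 m.
P = ρgΔh = 1000 × 9.81 × 17.68 = 173441 Pa ≈ 173 kPa.

P ≈ 173 kPa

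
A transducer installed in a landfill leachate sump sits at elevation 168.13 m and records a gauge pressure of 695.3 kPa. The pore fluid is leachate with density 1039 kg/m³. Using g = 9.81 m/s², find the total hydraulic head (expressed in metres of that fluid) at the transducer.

h ≈ 236.35 m

ψ = P/(ρg) = 695.3×1000 / (1039 × 9.81) = 68.22 m.
h = z + ψ = 168.13 + 68.22 = 236.35 m.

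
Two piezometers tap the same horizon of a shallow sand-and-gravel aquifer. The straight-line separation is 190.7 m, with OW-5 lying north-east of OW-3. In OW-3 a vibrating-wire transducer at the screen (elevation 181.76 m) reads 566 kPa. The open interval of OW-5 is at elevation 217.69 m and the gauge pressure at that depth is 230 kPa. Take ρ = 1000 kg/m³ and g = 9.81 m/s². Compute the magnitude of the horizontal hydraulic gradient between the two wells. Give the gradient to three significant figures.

Pressure head at OW-3: ψ = P/(ρg) = 566×1000 / (1000 × 9.81) = 57.70 m.
Total head at OW-3: h = z + ψ = 181.76 + 57.70 = 239.46 m.
Pressure head at OW-5: ψ = P/(ρg) = 230×1000 / (1000 × 9.81) = 23.45 m.
Total head at OW-5: h = z + ψ = 217.69 + 23.45 = 241.14 m.
Head difference: h(OW-3) − h(OW-5) = 239.46 − 241.14 = -1.68 m.
Hydraulic gradient: i = |Δh| / L = 1.68 / 190.7 = 0.00881.

i ≈ 0.00881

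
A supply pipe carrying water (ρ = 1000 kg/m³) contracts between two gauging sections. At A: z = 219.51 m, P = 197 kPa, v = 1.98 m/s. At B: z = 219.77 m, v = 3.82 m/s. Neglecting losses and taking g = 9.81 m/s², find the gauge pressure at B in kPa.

Pressure head at A: ψ₁ = P₁/(ρg) = 197×1000 / (1000 × 9.81) = 20.08 m.
Velocity heads: v₁²/2g = 1.98²/19.62 = 0.200 m; v₂²/2g = 3.82²/19.62 = 0.744 m.
Total head H = z₁ + ψ₁ + v₁²/2g = 219.51 + 20.08 + 0.200 = 239.79 m.
ψ₂ = H − z₂ − v₂²/2g = 239.79 − 219.77 − 0.744 = 19.28 m.
P₂ = ρgψ₂ = 1000 × 9.81 × 19.28 ≈ 189 kPa.

P₂ ≈ 189 kPa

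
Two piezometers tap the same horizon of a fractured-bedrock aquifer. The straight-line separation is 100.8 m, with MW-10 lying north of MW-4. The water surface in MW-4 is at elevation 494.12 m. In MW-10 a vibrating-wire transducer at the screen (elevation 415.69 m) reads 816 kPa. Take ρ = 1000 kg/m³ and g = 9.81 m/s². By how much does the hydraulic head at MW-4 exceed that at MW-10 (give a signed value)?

Total head at MW-4: h = 494.12 m (water level in the piezometer is the total head).
Pressure head at MW-10: ψ = P/(ρg) = 816×1000 / (1000 × 9.81) = 83.18 m.
Total head at MW-10: h = z + ψ = 415.69 + 83.18 = 498.87 m.
Head difference: h(MW-4) − h(MW-10) = 494.12 − 498.87 = -4.75 m.

Δh ≈ -4.75 m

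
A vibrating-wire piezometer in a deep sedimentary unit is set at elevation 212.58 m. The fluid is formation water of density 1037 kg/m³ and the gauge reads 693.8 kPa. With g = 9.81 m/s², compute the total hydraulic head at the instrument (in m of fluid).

h ≈ 280.78 m

ψ = P/(ρg) = 693.8×1000 / (1037 × 9.81) = 68.20 m.
h = z + ψ = 212.58 + 68.20 = 280.78 m.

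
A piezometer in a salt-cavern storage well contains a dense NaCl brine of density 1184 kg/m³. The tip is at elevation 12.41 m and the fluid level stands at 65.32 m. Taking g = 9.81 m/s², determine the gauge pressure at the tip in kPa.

Pressure head ψ = h − z = 65.32 − 12.41 = 52.91 m.
P = ρgψ = 1184 × 9.81 × 52.91 = 614552 Pa ≈ 615 kPa.

P ≈ 615 kPa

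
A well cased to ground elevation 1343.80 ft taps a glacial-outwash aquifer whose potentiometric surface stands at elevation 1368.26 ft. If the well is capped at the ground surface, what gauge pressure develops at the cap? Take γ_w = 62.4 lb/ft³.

Head above the cap: Δh = 1368.26 − 1343.80 = 24.46 ft.
P = γΔh/144 = 62.4 × 24.46 / 144 = 10.6 psi.

P ≈ 10.6 psi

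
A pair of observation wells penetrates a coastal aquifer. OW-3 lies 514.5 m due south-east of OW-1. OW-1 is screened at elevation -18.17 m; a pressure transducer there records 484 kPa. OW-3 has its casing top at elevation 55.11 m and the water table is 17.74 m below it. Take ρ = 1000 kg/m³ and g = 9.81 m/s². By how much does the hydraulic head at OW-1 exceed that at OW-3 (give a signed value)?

Δh ≈ -6.20 m

Pressure head at OW-1: ψ = P/(ρg) = 484×1000 / (1000 × 9.81) = 49.34 m.
Total head at OW-1: h = z + ψ = -18.17 + 49.34 = 31.17 m.
Total head at OW-3: h = 55.11 − 17.74 = 37.37 m.
Head difference: h(OW-1) − h(OW-3) = 31.17 − 37.37 = -6.20 m.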